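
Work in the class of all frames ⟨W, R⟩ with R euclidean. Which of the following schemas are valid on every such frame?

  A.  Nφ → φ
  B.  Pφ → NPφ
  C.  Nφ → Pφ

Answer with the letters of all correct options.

(A) Nφ → φ is axiom T; it is valid on a frame exactly when R is reflexive. Such an R need not be reflexive, so not valid.
(B) Pφ → NPφ is axiom 5; it is valid on a frame exactly when R is euclidean. Every such R is euclidean, so valid.
(C) Nφ → Pφ (axiom D) characterises the serial frames. Such an R need not be serial — not valid.

B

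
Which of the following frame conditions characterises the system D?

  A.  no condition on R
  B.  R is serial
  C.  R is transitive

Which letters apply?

B

(A) this class determines K, not D.
(B) D is sound and complete for exactly this class.
(C) this class determines K4, not D.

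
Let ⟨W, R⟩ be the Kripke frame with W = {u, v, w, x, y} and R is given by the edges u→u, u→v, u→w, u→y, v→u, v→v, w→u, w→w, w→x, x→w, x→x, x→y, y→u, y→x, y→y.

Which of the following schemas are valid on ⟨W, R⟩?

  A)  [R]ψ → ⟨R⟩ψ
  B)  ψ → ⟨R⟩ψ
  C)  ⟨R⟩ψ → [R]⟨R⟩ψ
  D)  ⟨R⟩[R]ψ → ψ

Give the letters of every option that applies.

A, B, D

R is reflexive: each world relates to itself.
R is symmetric: every R-edge is matched by its reverse.
R is not euclidean: u R v and u R w but not v R w.
R is serial: every world has an R-successor.
(A) [R]ψ → ⟨R⟩ψ is axiom D; it is valid on a frame exactly when R is serial. R is serial, so valid.
(B) ψ → ⟨R⟩ψ is the dual of axiom T, which corresponds to reflexivity. R is reflexive — valid.
(C) ⟨R⟩ψ → [R]⟨R⟩ψ is axiom 5; it is valid on a frame exactly when R is euclidean. R is not euclidean, so not valid.
(D) the dual of axiom B: valid iff R is symmetric. R is symmetric — valid.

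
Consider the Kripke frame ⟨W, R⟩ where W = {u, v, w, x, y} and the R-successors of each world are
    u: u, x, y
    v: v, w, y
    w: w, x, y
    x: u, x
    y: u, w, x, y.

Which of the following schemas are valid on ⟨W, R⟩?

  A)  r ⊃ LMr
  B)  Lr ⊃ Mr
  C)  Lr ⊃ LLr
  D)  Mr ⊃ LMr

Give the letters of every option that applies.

B

R is not symmetric: v R w but not w R v.
R is not transitive: u R y and y R w but not u R w.
R is not euclidean: u R x and u R y but not x R y.
R is serial: every world has an R-successor.
(A) axiom B: valid iff R is symmetric. R is not symmetric — not valid.
(B) Lr ⊃ Mr is axiom D, which corresponds to seriality. R is serial — valid.
(C) Lr ⊃ LLr (axiom 4) characterises the transitive frames. R is not transitive — not valid.
(D) Mr ⊃ LMr is axiom 5, which corresponds to the euclidean property. R is not euclidean — not valid.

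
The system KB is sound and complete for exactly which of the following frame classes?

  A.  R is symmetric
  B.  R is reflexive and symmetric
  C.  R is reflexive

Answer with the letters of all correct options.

A

(A) KB is sound and complete for exactly this class.
(B) this class determines B (= KTB), not KB.
(C) this class determines T (= KT), not KB.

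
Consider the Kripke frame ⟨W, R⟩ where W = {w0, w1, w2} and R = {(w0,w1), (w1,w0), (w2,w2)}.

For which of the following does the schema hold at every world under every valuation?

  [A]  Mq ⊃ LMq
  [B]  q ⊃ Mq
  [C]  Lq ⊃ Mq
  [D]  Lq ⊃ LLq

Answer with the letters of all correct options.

C

R is not reflexive: not w0 R w0.
R is not transitive: w0 R w1 and w1 R w0 but not w0 R w0.
R is not euclidean: w0 R w1 and w0 R w1 but not w1 R w1.
R is serial: every world has an R-successor.
(A) Mq ⊃ LMq (axiom 5) characterises the euclidean frames. R is not euclidean — not valid.
(B) the dual of axiom T: valid iff R is reflexive. R is not reflexive — not valid.
(C) Lq ⊃ Mq is axiom D; it is valid on a frame exactly when R is serial. R is serial, so valid.
(D) Lq ⊃ LLq is axiom 4, which corresponds to transitivity. R is not transitive — not valid.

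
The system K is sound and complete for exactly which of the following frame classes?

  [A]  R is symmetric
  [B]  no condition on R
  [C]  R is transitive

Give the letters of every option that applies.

B

(A) this class determines KB, not K.
(B) K is sound and complete for exactly this class.
(C) this class determines K4, not K.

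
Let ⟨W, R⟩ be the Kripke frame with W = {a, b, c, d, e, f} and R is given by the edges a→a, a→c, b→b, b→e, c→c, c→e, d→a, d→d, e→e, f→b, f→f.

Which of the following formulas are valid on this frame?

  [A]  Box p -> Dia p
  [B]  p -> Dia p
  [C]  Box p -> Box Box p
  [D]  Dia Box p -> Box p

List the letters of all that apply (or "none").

R is reflexive: each world relates to itself.
R is not transitive: a R c and c R e but not a R e.
R is not euclidean: a R c and a R a but not c R a.
R is serial: every world has an R-successor.
(A) Box p -> Dia p is axiom D, which corresponds to seriality. R is serial — valid.
(B) p -> Dia p (the dual of axiom T) characterises the reflexive frames. R is reflexive — valid.
(C) Box p -> Box Box p is axiom 4; it is valid on a frame exactly when R is transitive. R is not transitive, so not valid.
(D) Dia Box p -> Box p is the dual of axiom 5; it is valid on a frame exactly when R is euclidean. R is not euclidean, so not valid.

A, B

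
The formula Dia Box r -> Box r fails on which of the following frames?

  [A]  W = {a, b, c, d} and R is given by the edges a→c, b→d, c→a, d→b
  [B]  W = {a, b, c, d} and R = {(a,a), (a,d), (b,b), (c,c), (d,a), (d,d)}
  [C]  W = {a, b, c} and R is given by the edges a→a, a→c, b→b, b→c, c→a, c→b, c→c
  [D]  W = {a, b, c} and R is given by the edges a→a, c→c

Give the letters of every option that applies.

A, C

The schema Dia Box r -> Box r is the dual of axiom 5; it is valid on a frame iff R is euclidean.
(A) R is not euclidean (a R c and a R c but not c R c), so the schema fails here.
(B) R is euclidean (any two R-successors of the same world are R-related), so the schema is valid here.
(C) R is not euclidean (c R a and c R b but not a R b), so the schema fails here.
(D) R is euclidean (any two R-successors of the same world are R-related), so the schema is valid here.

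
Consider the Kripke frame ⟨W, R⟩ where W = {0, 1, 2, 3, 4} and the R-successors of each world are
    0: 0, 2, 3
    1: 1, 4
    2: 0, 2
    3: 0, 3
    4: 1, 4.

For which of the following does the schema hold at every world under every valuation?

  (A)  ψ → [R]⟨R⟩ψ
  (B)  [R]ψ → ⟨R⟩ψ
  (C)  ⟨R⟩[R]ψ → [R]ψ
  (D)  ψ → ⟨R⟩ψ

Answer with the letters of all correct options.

A, B, D

R is reflexive: each world relates to itself.
R is symmetric: every R-edge is matched by its reverse.
R is not euclidean: 0 R 2 and 0 R 3 but not 2 R 3.
R is serial: every world has an R-successor.
(A) ψ → [R]⟨R⟩ψ is axiom B; it is valid on a frame exactly when R is symmetric. R is symmetric, so valid.
(B) [R]ψ → ⟨R⟩ψ is axiom D, which corresponds to seriality. R is serial — valid.
(C) ⟨R⟩[R]ψ → [R]ψ is the dual of axiom 5, which corresponds to the euclidean property. R is not euclidean — not valid.
(D) ψ → ⟨R⟩ψ is the dual of axiom T; it is valid on a frame exactly when R is reflexive. R is reflexive, so valid.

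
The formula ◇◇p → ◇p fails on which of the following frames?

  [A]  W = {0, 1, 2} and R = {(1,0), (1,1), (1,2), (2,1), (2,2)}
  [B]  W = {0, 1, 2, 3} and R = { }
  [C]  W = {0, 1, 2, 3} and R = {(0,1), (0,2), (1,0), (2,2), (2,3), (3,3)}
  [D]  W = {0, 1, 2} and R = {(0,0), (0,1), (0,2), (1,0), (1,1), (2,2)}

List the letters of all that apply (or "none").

A, C, D

The schema ◇◇p → ◇p is the dual of axiom 4; it is valid on a frame iff R is transitive.
(A) R is not transitive (2 R 1 and 1 R 0 but not 2 R 0), so the schema fails here.
(B) R is transitive (R is closed under composition), so the schema is valid here.
(C) R is not transitive (0 R 1 and 1 R 0 but not 0 R 0), so the schema fails here.
(D) R is not transitive (1 R 0 and 0 R 2 but not 1 R 2), so the schema fails here.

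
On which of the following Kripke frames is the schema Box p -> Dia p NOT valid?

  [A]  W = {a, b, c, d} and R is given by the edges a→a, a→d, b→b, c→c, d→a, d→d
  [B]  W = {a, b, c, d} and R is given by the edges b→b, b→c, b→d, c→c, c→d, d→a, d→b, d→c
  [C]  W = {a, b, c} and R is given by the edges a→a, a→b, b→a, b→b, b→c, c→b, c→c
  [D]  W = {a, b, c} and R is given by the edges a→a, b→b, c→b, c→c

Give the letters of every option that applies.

B

The schema Box p -> Dia p is axiom D; it is valid on a frame iff R is serial.
(A) R is serial (every world has an R-successor), so the schema is valid here.
(B) R is not serial (a has no R-successor), so the schema fails here.
(C) R is serial (every world has an R-successor), so the schema is valid here.
(D) R is serial (every world has an R-successor), so the schema is valid here.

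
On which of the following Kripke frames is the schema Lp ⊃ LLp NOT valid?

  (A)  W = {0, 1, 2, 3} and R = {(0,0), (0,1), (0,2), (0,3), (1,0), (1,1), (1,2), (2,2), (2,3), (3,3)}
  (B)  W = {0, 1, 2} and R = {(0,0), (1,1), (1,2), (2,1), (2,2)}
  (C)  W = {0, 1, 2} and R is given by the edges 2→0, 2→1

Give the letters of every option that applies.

The schema Lp ⊃ LLp is axiom 4; it is valid on a frame iff R is transitive.
(A) R is not transitive (1 R 0 and 0 R 3 but not 1 R 3), so the schema fails here.
(B) R is transitive (R is closed under composition), so the schema is valid here.
(C) R is transitive (R is closed under composition), so the schema is valid here.

A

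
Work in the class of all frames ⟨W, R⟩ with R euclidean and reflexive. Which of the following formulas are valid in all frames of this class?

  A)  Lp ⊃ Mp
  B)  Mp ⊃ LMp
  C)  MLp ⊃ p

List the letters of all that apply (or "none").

A, B, C

A reflexive euclidean relation is also symmetric (from wRw and wRv the euclidean condition gives vRw) and hence transitive; it is an equivalence relation.
(A) Lp ⊃ Mp is axiom D, which corresponds to seriality. Every such R is serial — valid.
(B) Mp ⊃ LMp is axiom 5, which corresponds to the euclidean property. Every such R is euclidean — valid.
(C) MLp ⊃ p is the dual of axiom B; it is valid on a frame exactly when R is symmetric. Every such R is symmetric, so valid.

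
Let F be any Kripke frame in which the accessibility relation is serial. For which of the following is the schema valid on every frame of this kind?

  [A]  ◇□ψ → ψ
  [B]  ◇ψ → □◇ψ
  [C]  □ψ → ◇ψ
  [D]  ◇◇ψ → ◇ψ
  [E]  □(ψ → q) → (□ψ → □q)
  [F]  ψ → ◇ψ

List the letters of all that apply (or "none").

C, E

(A) ◇□ψ → ψ (the dual of axiom B) characterises the symmetric frames. Such an R need not be symmetric — not valid.
(B) axiom 5: valid iff R is euclidean. Such an R need not be euclidean — not valid.
(C) □ψ → ◇ψ (axiom D) characterises the serial frames. Every such R is serial — valid.
(D) ◇◇ψ → ◇ψ (the dual of axiom 4) characterises the transitive frames. Such an R need not be transitive — not valid.
(E) this is just K, valid on every normal frame.
(F) ψ → ◇ψ is the dual of axiom T, which corresponds to reflexivity. Such an R need not be reflexive — not valid.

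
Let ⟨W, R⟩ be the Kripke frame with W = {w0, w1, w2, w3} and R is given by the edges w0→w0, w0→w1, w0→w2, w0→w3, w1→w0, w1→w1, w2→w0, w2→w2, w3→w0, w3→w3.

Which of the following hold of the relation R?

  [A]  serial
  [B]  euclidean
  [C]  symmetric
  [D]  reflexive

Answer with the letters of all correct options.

(A) serial: every world has an R-successor.
(B) not euclidean: w0 R w1 and w0 R w2 but not w1 R w2.
(C) symmetric: every R-edge is matched by its reverse.
(D) reflexive: each world relates to itself.

A, C, D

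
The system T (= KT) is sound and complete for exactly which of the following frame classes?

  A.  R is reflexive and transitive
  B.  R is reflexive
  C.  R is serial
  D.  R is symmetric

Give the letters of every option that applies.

(A) this class determines S4, not T (= KT).
(B) T (= KT) is sound and complete for exactly this class.
(C) this class determines D, not T (= KT).
(D) this class determines KB, not T (= KT).

B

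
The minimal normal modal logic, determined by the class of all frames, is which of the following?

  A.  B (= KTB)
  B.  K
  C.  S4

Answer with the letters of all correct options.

B

(A) B (= KTB) is determined by the class of reflexive and symmetric frames.
(B) K is determined by exactly this class.
(C) S4 is determined by the class of reflexive and transitive frames.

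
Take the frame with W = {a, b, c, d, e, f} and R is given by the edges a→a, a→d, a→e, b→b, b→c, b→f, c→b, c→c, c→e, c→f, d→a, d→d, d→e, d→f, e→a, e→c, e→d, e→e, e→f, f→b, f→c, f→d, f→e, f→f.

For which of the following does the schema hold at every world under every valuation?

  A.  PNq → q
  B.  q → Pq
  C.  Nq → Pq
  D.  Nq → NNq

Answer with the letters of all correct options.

A, B, C

R is reflexive: each world relates to itself.
R is symmetric: every R-edge is matched by its reverse.
R is not transitive: a R d and d R f but not a R f.
R is serial: every world has an R-successor.
(A) the dual of axiom B: valid iff R is symmetric. R is symmetric — valid.
(B) q → Pq is the dual of axiom T; it is valid on a frame exactly when R is reflexive. R is reflexive, so valid.
(C) Nq → Pq is axiom D, which corresponds to seriality. R is serial — valid.
(D) Nq → NNq is axiom 4; it is valid on a frame exactly when R is transitive. R is not transitive, so not valid.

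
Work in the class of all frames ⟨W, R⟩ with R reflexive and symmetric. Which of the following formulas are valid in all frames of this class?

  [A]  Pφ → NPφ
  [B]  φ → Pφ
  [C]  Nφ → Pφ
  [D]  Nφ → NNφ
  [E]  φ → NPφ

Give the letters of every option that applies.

B, C, E

Reflexive relations are serial.
(A) Pφ → NPφ is axiom 5; it is valid on a frame exactly when R is euclidean. Such an R need not be euclidean, so not valid.
(B) φ → Pφ is the dual of axiom T; it is valid on a frame exactly when R is reflexive. Every such R is reflexive, so valid.
(C) axiom D: valid iff R is serial. Every such R is serial — valid.
(D) axiom 4: valid iff R is transitive. Such an R need not be transitive — not valid.
(E) φ → NPφ is axiom B, which corresponds to symmetry. Every such R is symmetric — valid.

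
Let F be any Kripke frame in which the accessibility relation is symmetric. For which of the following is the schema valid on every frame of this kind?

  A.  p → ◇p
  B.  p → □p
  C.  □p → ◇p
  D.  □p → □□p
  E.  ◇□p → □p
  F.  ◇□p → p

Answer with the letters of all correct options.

(A) p → ◇p is the dual of axiom T, which corresponds to reflexivity. Such an R need not be reflexive — not valid.
(B) p → □p is equivalent to ◇p→p; it holds exactly when R ⊆ identity. Such an R need not be a subset of the identity — not valid.
(C) □p → ◇p (axiom D) characterises the serial frames. Such an R need not be serial — not valid.
(D) □p → □□p is axiom 4; it is valid on a frame exactly when R is transitive. Such an R need not be transitive, so not valid.
(E) the dual of axiom 5: valid iff R is euclidean. Such an R need not be euclidean — not valid.
(F) the dual of axiom B: valid iff R is symmetric. Every such R is symmetric — valid.

F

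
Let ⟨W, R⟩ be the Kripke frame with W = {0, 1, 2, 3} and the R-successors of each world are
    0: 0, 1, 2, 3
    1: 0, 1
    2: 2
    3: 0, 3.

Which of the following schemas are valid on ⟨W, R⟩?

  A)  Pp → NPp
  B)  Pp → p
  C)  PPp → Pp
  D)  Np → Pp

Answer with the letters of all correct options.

R is not transitive: 1 R 0 and 0 R 2 but not 1 R 2.
R is not euclidean: 0 R 1 and 0 R 2 but not 1 R 2.
R is serial: every world has an R-successor.
R is not a subset of the identity: 0 R 1 with 0 ≠ 1.
(A) Pp → NPp (axiom 5) characterises the euclidean frames. R is not euclidean — not valid.
(B) Pp → p (the converse of T) corresponds to R being a subset of the identity. Here R ⊄ identity, so not valid.
(C) PPp → Pp is the dual of axiom 4, which corresponds to transitivity. R is not transitive — not valid.
(D) axiom D: valid iff R is serial. R is serial — valid.

D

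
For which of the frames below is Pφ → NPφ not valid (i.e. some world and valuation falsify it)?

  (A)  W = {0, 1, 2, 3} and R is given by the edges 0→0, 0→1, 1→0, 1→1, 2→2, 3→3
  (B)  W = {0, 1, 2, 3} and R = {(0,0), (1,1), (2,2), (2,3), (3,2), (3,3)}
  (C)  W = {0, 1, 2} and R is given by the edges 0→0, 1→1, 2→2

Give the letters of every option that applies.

The schema Pφ → NPφ is axiom 5; it is valid on a frame iff R is euclidean.
(A) R is euclidean (any two R-successors of the same world are R-related), so the schema is valid here.
(B) R is euclidean (any two R-successors of the same world are R-related), so the schema is valid here.
(C) R is euclidean (any two R-successors of the same world are R-related), so the schema is valid here.

none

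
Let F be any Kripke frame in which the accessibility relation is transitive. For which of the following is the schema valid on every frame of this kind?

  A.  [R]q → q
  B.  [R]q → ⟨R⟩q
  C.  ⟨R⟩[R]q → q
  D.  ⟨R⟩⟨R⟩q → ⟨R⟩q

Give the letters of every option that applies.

D

(A) [R]q → q is axiom T; it is valid on a frame exactly when R is reflexive. Such an R need not be reflexive, so not valid.
(B) [R]q → ⟨R⟩q (axiom D) characterises the serial frames. Such an R need not be serial — not valid.
(C) the dual of axiom B: valid iff R is symmetric. Such an R need not be symmetric — not valid.
(D) the dual of axiom 4: valid iff R is transitive. Every such R is transitive — valid.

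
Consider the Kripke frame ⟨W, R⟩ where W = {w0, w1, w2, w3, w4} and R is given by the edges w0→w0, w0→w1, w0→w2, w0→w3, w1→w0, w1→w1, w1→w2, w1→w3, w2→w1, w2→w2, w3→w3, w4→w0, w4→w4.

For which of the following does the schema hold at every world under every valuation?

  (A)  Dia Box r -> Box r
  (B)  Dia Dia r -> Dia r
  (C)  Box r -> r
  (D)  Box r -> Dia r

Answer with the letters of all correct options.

C, D

R is reflexive: each world relates to itself.
R is not transitive: w2 R w1 and w1 R w0 but not w2 R w0.
R is not euclidean: w0 R w2 and w0 R w0 but not w2 R w0.
R is serial: every world has an R-successor.
(A) Dia Box r -> Box r is the dual of axiom 5, which corresponds to the euclidean property. R is not euclidean — not valid.
(B) Dia Dia r -> Dia r (the dual of axiom 4) characterises the transitive frames. R is not transitive — not valid.
(C) Box r -> r is axiom T, which corresponds to reflexivity. R is reflexive — valid.
(D) Box r -> Dia r is axiom D, which corresponds to seriality. R is serial — valid.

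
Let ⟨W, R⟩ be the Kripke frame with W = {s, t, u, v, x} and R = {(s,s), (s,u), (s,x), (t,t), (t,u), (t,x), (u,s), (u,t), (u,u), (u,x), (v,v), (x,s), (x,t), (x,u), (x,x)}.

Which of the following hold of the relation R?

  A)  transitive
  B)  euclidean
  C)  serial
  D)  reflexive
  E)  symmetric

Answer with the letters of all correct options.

(A) not transitive: s R u and u R t but not s R t.
(B) not euclidean: u R s and u R t but not s R t.
(C) serial: every world has an R-successor.
(D) reflexive: each world relates to itself.
(E) symmetric: every R-edge is matched by its reverse.

C, D, E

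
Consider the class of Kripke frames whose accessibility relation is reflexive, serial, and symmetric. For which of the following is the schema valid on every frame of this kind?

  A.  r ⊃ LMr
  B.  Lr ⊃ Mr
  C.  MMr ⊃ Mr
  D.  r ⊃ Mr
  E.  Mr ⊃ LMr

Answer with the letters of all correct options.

A, B, D

(A) r ⊃ LMr (axiom B) characterises the symmetric frames. Every such R is symmetric — valid.
(B) Lr ⊃ Mr (axiom D) characterises the serial frames. Every such R is serial — valid.
(C) MMr ⊃ Mr is the dual of axiom 4, which corresponds to transitivity. Such an R need not be transitive — not valid.
(D) r ⊃ Mr (the dual of axiom T) characterises the reflexive frames. Every such R is reflexive — valid.
(E) Mr ⊃ LMr is axiom 5; it is valid on a frame exactly when R is euclidean. Such an R need not be euclidean, so not valid.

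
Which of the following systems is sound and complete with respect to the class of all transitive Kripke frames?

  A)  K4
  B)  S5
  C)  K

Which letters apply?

(A) K4 is determined by exactly this class.
(B) S5 is determined by the class of reflexive, symmetric, and transitive frames.
(C) K is determined by the class of arbitrary frames.

A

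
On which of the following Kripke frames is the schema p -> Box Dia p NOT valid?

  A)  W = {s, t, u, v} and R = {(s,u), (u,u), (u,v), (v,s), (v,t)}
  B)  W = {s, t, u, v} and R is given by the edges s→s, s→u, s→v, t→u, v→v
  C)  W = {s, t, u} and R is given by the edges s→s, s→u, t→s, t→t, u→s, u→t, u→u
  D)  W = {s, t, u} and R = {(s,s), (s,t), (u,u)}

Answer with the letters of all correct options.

The schema p -> Box Dia p is axiom B; it is valid on a frame iff R is symmetric.
(A) R is not symmetric (s R u but not u R s), so the schema fails here.
(B) R is not symmetric (s R u but not u R s), so the schema fails here.
(C) R is not symmetric (t R s but not s R t), so the schema fails here.
(D) R is not symmetric (s R t but not t R s), so the schema fails here.

A, B, C, D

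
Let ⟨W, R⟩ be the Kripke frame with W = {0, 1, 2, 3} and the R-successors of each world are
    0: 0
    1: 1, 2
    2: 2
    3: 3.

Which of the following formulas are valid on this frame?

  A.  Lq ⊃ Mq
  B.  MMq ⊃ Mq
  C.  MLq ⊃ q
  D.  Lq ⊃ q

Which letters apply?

A, B, D

R is reflexive: each world relates to itself.
R is not symmetric: 1 R 2 but not 2 R 1.
R is transitive: R is closed under composition.
R is serial: every world has an R-successor.
(A) Lq ⊃ Mq (axiom D) characterises the serial frames. R is serial — valid.
(B) MMq ⊃ Mq is the dual of axiom 4, which corresponds to transitivity. R is transitive — valid.
(C) MLq ⊃ q (the dual of axiom B) characterises the symmetric frames. R is not symmetric — not valid.
(D) Lq ⊃ q is axiom T, which corresponds to reflexivity. R is reflexive — valid.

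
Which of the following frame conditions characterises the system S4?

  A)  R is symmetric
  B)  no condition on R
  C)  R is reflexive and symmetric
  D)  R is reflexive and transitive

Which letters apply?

D

(A) this class determines KB, not S4.
(B) this class determines K, not S4.
(C) this class determines B (= KTB), not S4.
(D) S4 is sound and complete for exactly this class.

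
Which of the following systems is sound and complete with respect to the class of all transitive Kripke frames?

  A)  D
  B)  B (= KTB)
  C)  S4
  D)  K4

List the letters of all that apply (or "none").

(A) D is determined by the class of serial frames.
(B) B (= KTB) is determined by the class of reflexive and symmetric frames.
(C) S4 is determined by the class of reflexive and transitive frames.
(D) K4 is determined by exactly this class.

D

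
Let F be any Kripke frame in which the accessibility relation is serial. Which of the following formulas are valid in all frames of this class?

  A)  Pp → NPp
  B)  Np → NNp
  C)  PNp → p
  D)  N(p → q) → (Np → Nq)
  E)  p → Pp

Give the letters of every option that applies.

(A) Pp → NPp is axiom 5, which corresponds to the euclidean property. Such an R need not be euclidean — not valid.
(B) Np → NNp (axiom 4) characterises the transitive frames. Such an R need not be transitive — not valid.
(C) PNp → p is the dual of axiom B; it is valid on a frame exactly when R is symmetric. Such an R need not be symmetric, so not valid.
(D) N(p → q) → (Np → Nq) is the K axiom; it holds on all frames — valid.
(E) p → Pp is the dual of axiom T; it is valid on a frame exactly when R is reflexive. Such an R need not be reflexive, so not valid.

D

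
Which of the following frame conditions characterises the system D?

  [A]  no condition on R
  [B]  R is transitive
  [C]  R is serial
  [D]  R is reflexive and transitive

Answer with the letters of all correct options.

C

(A) this class determines K, not D.
(B) this class determines K4, not D.
(C) D is sound and complete for exactly this class.
(D) this class determines S4, not D.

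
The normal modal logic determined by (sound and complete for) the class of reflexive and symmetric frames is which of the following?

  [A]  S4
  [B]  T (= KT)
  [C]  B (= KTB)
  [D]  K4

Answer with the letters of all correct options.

C

(A) S4 is determined by the class of reflexive and transitive frames.
(B) T (= KT) is determined by the class of reflexive frames.
(C) B (= KTB) is determined by exactly this class.
(D) K4 is determined by the class of transitive frames.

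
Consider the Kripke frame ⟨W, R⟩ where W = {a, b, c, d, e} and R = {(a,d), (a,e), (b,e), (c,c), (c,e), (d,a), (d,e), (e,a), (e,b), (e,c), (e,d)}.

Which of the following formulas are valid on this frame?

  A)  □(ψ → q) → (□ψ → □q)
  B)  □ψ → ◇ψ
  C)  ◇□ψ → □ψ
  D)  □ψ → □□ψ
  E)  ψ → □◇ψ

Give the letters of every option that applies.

A, B, E

R is symmetric: every R-edge is matched by its reverse.
R is not transitive: a R d and d R a but not a R a.
R is not euclidean: e R a and e R b but not a R b.
R is serial: every world has an R-successor.
(A) this is just K, valid on every normal frame.
(B) □ψ → ◇ψ is axiom D; it is valid on a frame exactly when R is serial. R is serial, so valid.
(C) the dual of axiom 5: valid iff R is euclidean. R is not euclidean — not valid.
(D) □ψ → □□ψ is axiom 4; it is valid on a frame exactly when R is transitive. R is not transitive, so not valid.
(E) ψ → □◇ψ is axiom B; it is valid on a frame exactly when R is symmetric. R is symmetric, so valid.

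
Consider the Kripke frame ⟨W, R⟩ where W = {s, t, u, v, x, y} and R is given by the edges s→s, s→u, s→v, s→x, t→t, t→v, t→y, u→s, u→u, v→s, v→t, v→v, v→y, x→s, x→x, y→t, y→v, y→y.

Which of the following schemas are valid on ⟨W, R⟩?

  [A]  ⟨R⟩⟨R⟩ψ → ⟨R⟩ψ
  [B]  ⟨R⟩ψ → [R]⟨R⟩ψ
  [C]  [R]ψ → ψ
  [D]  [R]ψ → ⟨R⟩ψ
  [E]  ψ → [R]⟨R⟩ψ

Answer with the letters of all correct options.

R is reflexive: each world relates to itself.
R is symmetric: every R-edge is matched by its reverse.
R is not transitive: s R v and v R t but not s R t.
R is not euclidean: s R u and s R v but not u R v.
R is serial: every world has an R-successor.
(A) ⟨R⟩⟨R⟩ψ → ⟨R⟩ψ (the dual of axiom 4) characterises the transitive frames. R is not transitive — not valid.
(B) ⟨R⟩ψ → [R]⟨R⟩ψ is axiom 5, which corresponds to the euclidean property. R is not euclidean — not valid.
(C) [R]ψ → ψ is axiom T, which corresponds to reflexivity. R is reflexive — valid.
(D) [R]ψ → ⟨R⟩ψ is axiom D; it is valid on a frame exactly when R is serial. R is serial, so valid.
(E) ψ → [R]⟨R⟩ψ (axiom B) characterises the symmetric frames. R is symmetric — valid.

C, D, E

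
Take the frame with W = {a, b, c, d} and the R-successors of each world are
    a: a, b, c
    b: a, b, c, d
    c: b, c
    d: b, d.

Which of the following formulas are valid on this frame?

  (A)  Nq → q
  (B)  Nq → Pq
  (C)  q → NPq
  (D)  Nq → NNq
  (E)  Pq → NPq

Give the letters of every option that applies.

A, B

R is reflexive: each world relates to itself.
R is not symmetric: a R c but not c R a.
R is not transitive: a R b and b R d but not a R d.
R is not euclidean: a R c and a R a but not c R a.
R is serial: every world has an R-successor.
(A) Nq → q (axiom T) characterises the reflexive frames. R is reflexive — valid.
(B) Nq → Pq is axiom D; it is valid on a frame exactly when R is serial. R is serial, so valid.
(C) axiom B: valid iff R is symmetric. R is not symmetric — not valid.
(D) axiom 4: valid iff R is transitive. R is not transitive — not valid.
(E) axiom 5: valid iff R is euclidean. R is not euclidean — not valid.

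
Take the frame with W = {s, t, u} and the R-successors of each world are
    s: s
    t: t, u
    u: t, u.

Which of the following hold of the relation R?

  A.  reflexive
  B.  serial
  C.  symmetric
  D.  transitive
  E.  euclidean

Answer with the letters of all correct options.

A, B, C, D, E

(A) reflexive: each world relates to itself.
(B) serial: every world has an R-successor.
(C) symmetric: every R-edge is matched by its reverse.
(D) transitive: R is closed under composition.
(E) euclidean: any two R-successors of the same world are R-related.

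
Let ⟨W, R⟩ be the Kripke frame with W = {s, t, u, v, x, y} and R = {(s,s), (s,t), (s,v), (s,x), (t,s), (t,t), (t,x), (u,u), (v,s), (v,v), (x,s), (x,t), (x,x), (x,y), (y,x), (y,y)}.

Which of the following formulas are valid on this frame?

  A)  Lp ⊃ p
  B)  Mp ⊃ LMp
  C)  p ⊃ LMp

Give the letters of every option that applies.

R is reflexive: each world relates to itself.
R is symmetric: every R-edge is matched by its reverse.
R is not euclidean: s R t and s R v but not t R v.
(A) axiom T: valid iff R is reflexive. R is reflexive — valid.
(B) Mp ⊃ LMp (axiom 5) characterises the euclidean frames. R is not euclidean — not valid.
(C) p ⊃ LMp (axiom B) characterises the symmetric frames. R is symmetric — valid.

A, C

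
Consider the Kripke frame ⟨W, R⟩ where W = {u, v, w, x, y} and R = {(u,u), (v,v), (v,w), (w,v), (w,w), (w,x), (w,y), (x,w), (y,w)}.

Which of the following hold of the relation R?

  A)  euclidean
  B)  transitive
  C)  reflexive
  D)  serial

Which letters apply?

(A) not euclidean: w R v and w R x but not v R x.
(B) not transitive: v R w and w R x but not v R x.
(C) not reflexive: not x R x.
(D) serial: every world has an R-successor.

D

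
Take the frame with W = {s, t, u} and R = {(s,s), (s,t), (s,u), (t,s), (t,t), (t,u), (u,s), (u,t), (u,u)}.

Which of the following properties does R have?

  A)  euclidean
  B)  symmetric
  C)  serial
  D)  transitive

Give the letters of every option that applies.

(A) euclidean: any two R-successors of the same world are R-related.
(B) symmetric: every R-edge is matched by its reverse.
(C) serial: every world has an R-successor.
(D) transitive: R is closed under composition.

A, B, C, D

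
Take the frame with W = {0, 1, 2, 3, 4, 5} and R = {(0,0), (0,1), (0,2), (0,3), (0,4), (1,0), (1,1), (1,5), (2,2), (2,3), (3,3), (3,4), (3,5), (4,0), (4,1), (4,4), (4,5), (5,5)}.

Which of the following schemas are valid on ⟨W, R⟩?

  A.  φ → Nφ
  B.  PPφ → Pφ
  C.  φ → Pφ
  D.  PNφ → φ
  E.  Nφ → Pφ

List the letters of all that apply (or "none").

R is reflexive: each world relates to itself.
R is not symmetric: 0 R 2 but not 2 R 0.
R is not transitive: 0 R 1 and 1 R 5 but not 0 R 5.
R is serial: every world has an R-successor.
R is not a subset of the identity: 0 R 1 with 0 ≠ 1.
(A) φ → Nφ is equivalent to ◇p→p; it holds exactly when R ⊆ identity. Here R ⊄ identity — not valid.
(B) PPφ → Pφ is the dual of axiom 4, which corresponds to transitivity. R is not transitive — not valid.
(C) φ → Pφ is the dual of axiom T, which corresponds to reflexivity. R is reflexive — valid.
(D) PNφ → φ (the dual of axiom B) characterises the symmetric frames. R is not symmetric — not valid.
(E) axiom D: valid iff R is serial. R is serial — valid.

C, E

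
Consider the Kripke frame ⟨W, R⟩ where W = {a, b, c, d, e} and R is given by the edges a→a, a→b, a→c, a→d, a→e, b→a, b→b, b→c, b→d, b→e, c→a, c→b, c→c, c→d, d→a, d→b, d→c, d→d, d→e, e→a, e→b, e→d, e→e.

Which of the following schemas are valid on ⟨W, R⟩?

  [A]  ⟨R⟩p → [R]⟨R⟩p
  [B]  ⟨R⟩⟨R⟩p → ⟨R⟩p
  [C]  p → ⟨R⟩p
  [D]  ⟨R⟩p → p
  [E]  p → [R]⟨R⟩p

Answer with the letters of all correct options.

C, E

R is reflexive: each world relates to itself.
R is symmetric: every R-edge is matched by its reverse.
R is not transitive: c R a and a R e but not c R e.
R is not euclidean: a R c and a R e but not c R e.
R is not a subset of the identity: a R b with a ≠ b.
(A) ⟨R⟩p → [R]⟨R⟩p (axiom 5) characterises the euclidean frames. R is not euclidean — not valid.
(B) ⟨R⟩⟨R⟩p → ⟨R⟩p is the dual of axiom 4; it is valid on a frame exactly when R is transitive. R is not transitive, so not valid.
(C) the dual of axiom T: valid iff R is reflexive. R is reflexive — valid.
(D) ⟨R⟩p → p is valid only on frames where every R-edge is a self-loop. Here R ⊄ identity — not valid.
(E) p → [R]⟨R⟩p is axiom B; it is valid on a frame exactly when R is symmetric. R is symmetric, so valid.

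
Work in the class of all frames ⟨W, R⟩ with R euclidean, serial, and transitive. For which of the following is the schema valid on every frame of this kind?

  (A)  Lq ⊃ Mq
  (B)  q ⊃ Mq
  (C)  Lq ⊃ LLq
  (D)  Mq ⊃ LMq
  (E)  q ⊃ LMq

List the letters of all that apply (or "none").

A, C, D

(A) axiom D: valid iff R is serial. Every such R is serial — valid.
(B) q ⊃ Mq is the dual of axiom T, which corresponds to reflexivity. Such an R need not be reflexive — not valid.
(C) Lq ⊃ LLq is axiom 4, which corresponds to transitivity. Every such R is transitive — valid.
(D) Mq ⊃ LMq is axiom 5; it is valid on a frame exactly when R is euclidean. Every such R is euclidean, so valid.
(E) q ⊃ LMq (axiom B) characterises the symmetric frames. Such an R need not be symmetric — not valid.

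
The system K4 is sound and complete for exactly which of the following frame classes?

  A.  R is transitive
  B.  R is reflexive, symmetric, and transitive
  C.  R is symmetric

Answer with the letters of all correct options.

(A) K4 is sound and complete for exactly this class.
(B) this class determines S5, not K4.
(C) this class determines KB, not K4.

A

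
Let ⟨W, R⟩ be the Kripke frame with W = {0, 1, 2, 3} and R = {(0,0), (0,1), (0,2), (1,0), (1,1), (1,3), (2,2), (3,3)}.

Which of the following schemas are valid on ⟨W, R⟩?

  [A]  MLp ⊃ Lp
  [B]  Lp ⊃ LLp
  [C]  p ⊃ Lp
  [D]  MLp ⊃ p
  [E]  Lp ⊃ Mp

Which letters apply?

R is not symmetric: 0 R 2 but not 2 R 0.
R is not transitive: 0 R 1 and 1 R 3 but not 0 R 3.
R is not euclidean: 0 R 1 and 0 R 2 but not 1 R 2.
R is serial: every world has an R-successor.
R is not a subset of the identity: 0 R 1 with 0 ≠ 1.
(A) MLp ⊃ Lp is the dual of axiom 5, which corresponds to the euclidean property. R is not euclidean — not valid.
(B) Lp ⊃ LLp is axiom 4, which corresponds to transitivity. R is not transitive — not valid.
(C) p ⊃ Lp is equivalent to ◇p→p; it holds exactly when R ⊆ identity. Here R ⊄ identity — not valid.
(D) MLp ⊃ p is the dual of axiom B; it is valid on a frame exactly when R is symmetric. R is not symmetric, so not valid.
(E) Lp ⊃ Mp (axiom D) characterises the serial frames. R is serial — valid.

E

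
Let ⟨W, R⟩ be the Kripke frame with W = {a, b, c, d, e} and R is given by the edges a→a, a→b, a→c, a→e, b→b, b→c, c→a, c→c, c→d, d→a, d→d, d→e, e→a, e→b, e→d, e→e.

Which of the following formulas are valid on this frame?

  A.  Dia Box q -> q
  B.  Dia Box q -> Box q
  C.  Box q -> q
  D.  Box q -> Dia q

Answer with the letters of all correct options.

C, D

R is reflexive: each world relates to itself.
R is not symmetric: a R b but not b R a.
R is not euclidean: a R b and a R a but not b R a.
R is serial: every world has an R-successor.
(A) Dia Box q -> q is the dual of axiom B; it is valid on a frame exactly when R is symmetric. R is not symmetric, so not valid.
(B) Dia Box q -> Box q is the dual of axiom 5; it is valid on a frame exactly when R is euclidean. R is not euclidean, so not valid.
(C) Box q -> q (axiom T) characterises the reflexive frames. R is reflexive — valid.
(D) Box q -> Dia q is axiom D, which corresponds to seriality. R is serial — valid.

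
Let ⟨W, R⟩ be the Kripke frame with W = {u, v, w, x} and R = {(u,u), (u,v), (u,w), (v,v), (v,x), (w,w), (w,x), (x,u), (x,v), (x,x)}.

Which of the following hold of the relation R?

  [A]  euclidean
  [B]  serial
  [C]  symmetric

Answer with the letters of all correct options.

(A) not euclidean: u R v and u R u but not v R u.
(B) serial: every world has an R-successor.
(C) not symmetric: u R v but not v R u.

B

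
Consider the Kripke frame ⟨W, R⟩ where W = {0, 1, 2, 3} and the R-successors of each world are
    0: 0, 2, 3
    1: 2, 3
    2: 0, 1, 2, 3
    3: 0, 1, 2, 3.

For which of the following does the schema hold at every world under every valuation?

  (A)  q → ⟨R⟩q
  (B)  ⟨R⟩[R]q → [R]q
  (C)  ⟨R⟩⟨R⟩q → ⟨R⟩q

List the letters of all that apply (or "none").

R is not reflexive: not 1 R 1.
R is not transitive: 0 R 2 and 2 R 1 but not 0 R 1.
R is not euclidean: 2 R 0 and 2 R 1 but not 0 R 1.
(A) q → ⟨R⟩q is the dual of axiom T, which corresponds to reflexivity. R is not reflexive — not valid.
(B) the dual of axiom 5: valid iff R is euclidean. R is not euclidean — not valid.
(C) ⟨R⟩⟨R⟩q → ⟨R⟩q (the dual of axiom 4) characterises the transitive frames. R is not transitive — not valid.

none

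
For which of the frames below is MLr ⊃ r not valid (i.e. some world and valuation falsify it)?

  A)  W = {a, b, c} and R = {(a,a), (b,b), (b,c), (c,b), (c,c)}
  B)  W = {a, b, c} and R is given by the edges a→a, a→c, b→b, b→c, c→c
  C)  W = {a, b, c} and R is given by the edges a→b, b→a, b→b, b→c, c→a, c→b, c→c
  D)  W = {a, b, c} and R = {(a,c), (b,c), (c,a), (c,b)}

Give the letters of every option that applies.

The schema MLr ⊃ r is the dual of axiom B; it is valid on a frame iff R is symmetric.
(A) R is symmetric (every R-edge is matched by its reverse), so the schema is valid here.
(B) R is not symmetric (a R c but not c R a), so the schema fails here.
(C) R is not symmetric (c R a but not a R c), so the schema fails here.
(D) R is symmetric (every R-edge is matched by its reverse), so the schema is valid here.

B, C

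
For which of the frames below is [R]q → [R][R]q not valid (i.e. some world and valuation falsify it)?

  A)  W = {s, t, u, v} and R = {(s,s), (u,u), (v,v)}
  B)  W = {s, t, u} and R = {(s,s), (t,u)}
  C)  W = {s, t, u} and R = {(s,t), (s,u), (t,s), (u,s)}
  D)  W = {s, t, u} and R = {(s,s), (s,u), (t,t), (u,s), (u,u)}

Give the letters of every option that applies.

C

The schema [R]q → [R][R]q is axiom 4; it is valid on a frame iff R is transitive.
(A) R is transitive (R is closed under composition), so the schema is valid here.
(B) R is transitive (R is closed under composition), so the schema is valid here.
(C) R is not transitive (s R t and t R s but not s R s), so the schema fails here.
(D) R is transitive (R is closed under composition), so the schema is valid here.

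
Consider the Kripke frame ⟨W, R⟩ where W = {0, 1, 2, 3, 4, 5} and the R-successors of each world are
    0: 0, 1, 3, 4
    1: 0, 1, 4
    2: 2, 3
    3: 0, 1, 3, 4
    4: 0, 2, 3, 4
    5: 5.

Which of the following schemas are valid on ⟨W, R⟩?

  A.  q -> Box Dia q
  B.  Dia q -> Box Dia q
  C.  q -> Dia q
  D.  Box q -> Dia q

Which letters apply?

R is reflexive: each world relates to itself.
R is not symmetric: 1 R 4 but not 4 R 1.
R is not euclidean: 0 R 1 and 0 R 3 but not 1 R 3.
R is serial: every world has an R-successor.
(A) q -> Box Dia q is axiom B; it is valid on a frame exactly when R is symmetric. R is not symmetric, so not valid.
(B) axiom 5: valid iff R is euclidean. R is not euclidean — not valid.
(C) q -> Dia q is the dual of axiom T; it is valid on a frame exactly when R is reflexive. R is reflexive, so valid.
(D) Box q -> Dia q (axiom D) characterises the serial frames. R is serial — valid.

C, D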